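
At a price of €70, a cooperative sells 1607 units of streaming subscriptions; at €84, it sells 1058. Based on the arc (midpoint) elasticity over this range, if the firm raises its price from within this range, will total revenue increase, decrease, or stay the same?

Arc ε = (-549/14)(77.00/1332.5) ≈ -2.266.
|ε| = 2.27 > 1, so demand is elastic. A price rise therefore reduces total revenue.

decrease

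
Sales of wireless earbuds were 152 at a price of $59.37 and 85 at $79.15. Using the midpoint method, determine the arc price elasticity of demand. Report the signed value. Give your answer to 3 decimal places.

ΔQ = 85 − 152 = -67; ΔP = 79.15 − 59.37 = 19.78.
Midpoints: P̄ = 69.26, Q̄ = 118.5.
ε = (ΔQ/ΔP)(P̄/Q̄) = (-67/19.78)(69.26/118.5).

-1.980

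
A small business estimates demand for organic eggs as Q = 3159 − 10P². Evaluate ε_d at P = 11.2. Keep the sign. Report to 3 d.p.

-1.317

At P = 11.2, Q = 1904.600.
dQ/dP = −20P = -224.
ε = (dQ/dP)(P/Q) = (-224)(11.2/1904.600).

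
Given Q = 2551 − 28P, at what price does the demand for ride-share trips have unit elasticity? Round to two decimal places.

For linear demand Q = a − bP, ε = −bP/(a − bP). |ε| = 1 when bP = a − bP, i.e. P = a/(2b).
P = 2551/(2·28) = 2551/56 = 45.5536.

45.55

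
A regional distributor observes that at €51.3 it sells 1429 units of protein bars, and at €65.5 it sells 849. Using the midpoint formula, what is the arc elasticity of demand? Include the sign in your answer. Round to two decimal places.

ΔQ = 849 − 1429 = -580; ΔP = 65.5 − 51.3 = 14.2.
Midpoints: P̄ = 58.40, Q̄ = 1139.0.
ε = (ΔQ/ΔP)(P̄/Q̄) = (-580/14.2)(58.40/1139.0).

-2.09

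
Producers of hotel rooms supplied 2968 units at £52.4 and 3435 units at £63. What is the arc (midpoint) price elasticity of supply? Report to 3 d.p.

ΔQ = 3435 − 2968 = 467; ΔP = 63 − 52.4 = 10.6.
Midpoints: P̄ = 57.70, Q̄ = 3201.5.
ε_s = (ΔQ/ΔP)(P̄/Q̄) = (467/10.6)(57.70/3201.5).

0.794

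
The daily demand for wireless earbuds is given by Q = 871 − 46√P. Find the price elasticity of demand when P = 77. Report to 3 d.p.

At P = 77, Q = 467.352.
dQ/dP = −46/(2√P) = -2.621.
ε = (dQ/dP)(P/Q) = (-2.621)(77/467.352).

-0.432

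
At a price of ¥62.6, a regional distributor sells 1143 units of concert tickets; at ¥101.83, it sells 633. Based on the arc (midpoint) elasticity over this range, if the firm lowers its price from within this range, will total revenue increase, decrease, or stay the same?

Arc ε = (-510/39.23)(82.22/888.0) ≈ -1.204.
|ε| = 1.20 > 1, so demand is elastic. A price cut therefore raises total revenue.

increase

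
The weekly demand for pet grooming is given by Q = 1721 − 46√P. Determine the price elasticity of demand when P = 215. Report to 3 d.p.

At P = 215, Q = 1046.508.
dQ/dP = −46/(2√P) = -1.569.
ε = (dQ/dP)(P/Q) = (-1.569)(215/1046.508).

-0.322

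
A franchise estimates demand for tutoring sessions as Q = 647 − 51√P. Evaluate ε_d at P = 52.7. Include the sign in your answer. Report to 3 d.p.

-0.669

At P = 52.7, Q = 276.767.
dQ/dP = −51/(2√P) = -3.513.
ε = (dQ/dP)(P/Q) = (-3.513)(52.7/276.767).
|ε| < 1, so demand is inelastic at this price.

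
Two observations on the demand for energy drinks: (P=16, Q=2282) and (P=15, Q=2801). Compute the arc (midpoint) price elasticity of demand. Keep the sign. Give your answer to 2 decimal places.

-3.17

ΔQ = 2801 − 2282 = 519; ΔP = 15 − 16 = -1.
Midpoints: P̄ = 15.50, Q̄ = 2541.5.
ε = (ΔQ/ΔP)(P̄/Q̄) = (519/-1)(15.50/2541.5).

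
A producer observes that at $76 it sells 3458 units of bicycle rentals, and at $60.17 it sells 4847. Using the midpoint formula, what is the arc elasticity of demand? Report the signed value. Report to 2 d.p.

ΔQ = 4847 − 3458 = 1389; ΔP = 60.17 − 76 = -15.83.
Midpoints: P̄ = 68.09, Q̄ = 4152.5.
ε = (ΔQ/ΔP)(P̄/Q̄) = (1389/-15.83)(68.09/4152.5).

-1.44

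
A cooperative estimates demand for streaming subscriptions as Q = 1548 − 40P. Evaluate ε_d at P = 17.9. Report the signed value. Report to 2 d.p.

At P = 17.9, Q = 832.
dQ/dP = −40.
ε = (dQ/dP)(P/Q) = (-40)(17.9/832).

-0.86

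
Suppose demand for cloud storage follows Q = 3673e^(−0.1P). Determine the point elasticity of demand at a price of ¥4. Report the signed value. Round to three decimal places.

-0.400

At P = 4, Q = 2462.086.
dQ/dP = −0.1·3673e^(−0.1P) = −0.1Q = -246.209.
ε = (dQ/dP)(P/Q) = (-246.209)(4/2462.086).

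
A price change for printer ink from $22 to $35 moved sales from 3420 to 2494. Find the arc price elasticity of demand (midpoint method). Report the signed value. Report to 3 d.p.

ΔQ = 2494 − 3420 = -926; ΔP = 35 − 22 = 13.
Midpoints: P̄ = 28.50, Q̄ = 2957.0.
ε = (ΔQ/ΔP)(P̄/Q̄) = (-926/13)(28.50/2957.0).

-0.687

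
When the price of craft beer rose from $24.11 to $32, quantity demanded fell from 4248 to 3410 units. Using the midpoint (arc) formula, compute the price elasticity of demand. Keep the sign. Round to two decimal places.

ΔQ = 3410 − 4248 = -838; ΔP = 32 − 24.11 = 7.89.
Midpoints: P̄ = 28.05, Q̄ = 3829.0.
ε = (ΔQ/ΔP)(P̄/Q̄) = (-838/7.89)(28.05/3829.0).

-0.78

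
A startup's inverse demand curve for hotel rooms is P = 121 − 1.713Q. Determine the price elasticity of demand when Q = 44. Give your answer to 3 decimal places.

-0.605

At Q = 44, P = 121 − 1.713(44) = 45.63.
dP/dQ = −1.713, so dQ/dP = 1/(−1.713) = -0.584.
ε = (dQ/dP)(P/Q) = (-0.584)(45.63/44).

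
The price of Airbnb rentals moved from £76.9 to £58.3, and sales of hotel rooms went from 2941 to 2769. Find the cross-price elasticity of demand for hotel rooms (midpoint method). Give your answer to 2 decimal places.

ΔQ_x = 2769 − 2941 = -172; ΔP_y = 58.3 − 76.9 = -18.6.
Midpoints: P̄_y = 67.60, Q̄_x = 2855.0.
ε_xy = (ΔQ_x/ΔP_y)(P̄_y/Q̄_x) = (-172/-18.6)(67.60/2855.0).

0.22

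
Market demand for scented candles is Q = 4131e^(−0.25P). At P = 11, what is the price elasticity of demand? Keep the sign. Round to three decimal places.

At P = 11, Q = 264.086.
dQ/dP = −0.25·4131e^(−0.25P) = −0.25Q = -66.021.
ε = (dQ/dP)(P/Q) = (-66.021)(11/264.086).
|ε| > 1, so demand is elastic at this price.

-2.750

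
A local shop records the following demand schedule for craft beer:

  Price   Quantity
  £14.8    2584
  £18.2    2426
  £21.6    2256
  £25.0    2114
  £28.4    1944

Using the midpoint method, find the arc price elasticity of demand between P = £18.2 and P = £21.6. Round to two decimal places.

-0.43

At P = 18.2, Q = 2426; at P = 21.6, Q = 2256.
ΔQ = -170, ΔP = 3.4. Midpoints: P̄ = 19.90, Q̄ = 2341.0.
ε = (ΔQ/ΔP)(P̄/Q̄) = (-170/3.4)(19.90/2341.0).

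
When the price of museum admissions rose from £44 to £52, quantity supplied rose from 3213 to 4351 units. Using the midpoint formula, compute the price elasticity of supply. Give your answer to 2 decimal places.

1.81

ΔQ = 4351 − 3213 = 1138; ΔP = 52 − 44 = 8.
Midpoints: P̄ = 48.00, Q̄ = 3782.0.
ε_s = (ΔQ/ΔP)(P̄/Q̄) = (1138/8)(48.00/3782.0).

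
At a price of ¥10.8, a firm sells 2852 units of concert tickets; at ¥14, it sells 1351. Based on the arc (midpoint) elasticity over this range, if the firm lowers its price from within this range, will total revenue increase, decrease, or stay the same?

increase

Arc ε = (-1501/3.2)(12.40/2101.5) ≈ -2.768.
|ε| = 2.77 > 1, so demand is elastic. A price cut therefore raises total revenue.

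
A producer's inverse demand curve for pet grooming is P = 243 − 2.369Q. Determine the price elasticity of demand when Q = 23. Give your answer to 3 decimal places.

At Q = 23, P = 243 − 2.369(23) = 188.51.
dP/dQ = −2.369, so dQ/dP = 1/(−2.369) = -0.422.
ε = (dQ/dP)(P/Q) = (-0.422)(188.51/23).

-3.460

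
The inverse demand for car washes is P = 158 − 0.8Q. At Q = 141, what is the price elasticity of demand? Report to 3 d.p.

At Q = 141, P = 158 − 0.8(141) = 45.20.
dP/dQ = −0.8, so dQ/dP = 1/(−0.8) = -1.250.
ε = (dQ/dP)(P/Q) = (-1.250)(45.20/141).

-0.401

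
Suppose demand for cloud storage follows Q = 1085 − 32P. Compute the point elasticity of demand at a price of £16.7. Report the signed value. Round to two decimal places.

At P = 16.7, Q = 550.600.
dQ/dP = −32.
ε = (dQ/dP)(P/Q) = (-32)(16.7/550.600).
|ε| < 1, so demand is inelastic at this price.

-0.97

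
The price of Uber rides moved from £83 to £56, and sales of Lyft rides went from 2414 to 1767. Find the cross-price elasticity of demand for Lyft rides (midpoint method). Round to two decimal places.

0.80

ΔQ_x = 1767 − 2414 = -647; ΔP_y = 56 − 83 = -27.
Midpoints: P̄_y = 69.50, Q̄_x = 2090.5.
ε_xy = (ΔQ_x/ΔP_y)(P̄_y/Q̄_x) = (-647/-27)(69.50/2090.5).
ε_xy > 0, so the goods are substitutes.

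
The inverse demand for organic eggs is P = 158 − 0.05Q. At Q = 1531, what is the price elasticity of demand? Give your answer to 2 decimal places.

At Q = 1531, P = 158 − 0.05(1531) = 81.45.
dP/dQ = −0.05, so dQ/dP = 1/(−0.05) = -20.000.
ε = (dQ/dP)(P/Q) = (-20.000)(81.45/1531).

-1.06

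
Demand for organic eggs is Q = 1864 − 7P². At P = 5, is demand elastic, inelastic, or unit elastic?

Q = 1689, dQ/dP = -70.
ε = (dQ/dP)(P/Q) ≈ -0.207.
|ε| = 0.21 < 1.

inelastic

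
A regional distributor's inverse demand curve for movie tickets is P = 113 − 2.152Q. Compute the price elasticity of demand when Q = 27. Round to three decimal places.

At Q = 27, P = 113 − 2.152(27) = 54.90.
dP/dQ = −2.152, so dQ/dP = 1/(−2.152) = -0.465.
ε = (dQ/dP)(P/Q) = (-0.465)(54.90/27).

-0.945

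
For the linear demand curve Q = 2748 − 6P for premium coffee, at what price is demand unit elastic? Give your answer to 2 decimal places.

For linear demand Q = a − bP, ε = −bP/(a − bP). |ε| = 1 when bP = a − bP, i.e. P = a/(2b).
P = 2748/(2·6) = 2748/12 = 229.0000.

229.00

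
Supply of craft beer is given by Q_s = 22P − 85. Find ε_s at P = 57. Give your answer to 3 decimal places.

1.073

At P = 57, Q_s = 1169.
dQ_s/dP = 22.
ε_s = (dQ_s/dP)(P/Q_s) = (22)(57/1169).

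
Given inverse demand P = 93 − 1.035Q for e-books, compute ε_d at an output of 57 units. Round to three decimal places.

At Q = 57, P = 93 − 1.035(57) = 34.01.
dP/dQ = −1.035, so dQ/dP = 1/(−1.035) = -0.966.
ε = (dQ/dP)(P/Q) = (-0.966)(34.01/57).

-0.576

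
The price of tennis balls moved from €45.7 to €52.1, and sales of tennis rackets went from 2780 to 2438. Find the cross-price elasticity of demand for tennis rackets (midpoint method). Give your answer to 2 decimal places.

-1.00

ΔQ_x = 2438 − 2780 = -342; ΔP_y = 52.1 − 45.7 = 6.4.
Midpoints: P̄_y = 48.90, Q̄_x = 2609.0.
ε_xy = (ΔQ_x/ΔP_y)(P̄_y/Q̄_x) = (-342/6.4)(48.90/2609.0).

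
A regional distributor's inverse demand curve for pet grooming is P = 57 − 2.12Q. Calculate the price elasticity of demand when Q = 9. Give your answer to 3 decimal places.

At Q = 9, P = 57 − 2.12(9) = 37.92.
dP/dQ = −2.12, so dQ/dP = 1/(−2.12) = -0.472.
ε = (dQ/dP)(P/Q) = (-0.472)(37.92/9).

-1.987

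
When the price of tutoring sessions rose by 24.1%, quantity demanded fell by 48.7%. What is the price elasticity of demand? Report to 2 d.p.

ε = %ΔQ / %ΔP = (-48.7)/(24.1) = -2.021.

-2.02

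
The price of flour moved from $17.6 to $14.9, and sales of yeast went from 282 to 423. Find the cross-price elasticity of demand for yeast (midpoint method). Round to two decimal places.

ΔQ_x = 423 − 282 = 141; ΔP_y = 14.9 − 17.6 = -2.7.
Midpoints: P̄_y = 16.25, Q̄_x = 352.5.
ε_xy = (ΔQ_x/ΔP_y)(P̄_y/Q̄_x) = (141/-2.7)(16.25/352.5).
ε_xy < 0, so the goods are complements.

-2.41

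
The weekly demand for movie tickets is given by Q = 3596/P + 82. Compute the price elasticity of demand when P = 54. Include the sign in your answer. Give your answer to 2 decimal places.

At P = 54, Q = 148.593.
dQ/dP = −3596/P² = -1.233.
ε = (dQ/dP)(P/Q) = (-1.233)(54/148.593).
|ε| < 1, so demand is inelastic at this price.

-0.45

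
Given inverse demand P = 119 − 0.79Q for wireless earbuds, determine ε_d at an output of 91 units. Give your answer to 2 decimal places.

At Q = 91, P = 119 − 0.79(91) = 47.11.
dP/dQ = −0.79, so dQ/dP = 1/(−0.79) = -1.266.
ε = (dQ/dP)(P/Q) = (-1.266)(47.11/91).

-0.66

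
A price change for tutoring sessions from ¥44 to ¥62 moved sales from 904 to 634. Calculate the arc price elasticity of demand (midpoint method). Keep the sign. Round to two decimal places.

ΔQ = 634 − 904 = -270; ΔP = 62 − 44 = 18.
Midpoints: P̄ = 53.00, Q̄ = 769.0.
ε = (ΔQ/ΔP)(P̄/Q̄) = (-270/18)(53.00/769.0).

-1.03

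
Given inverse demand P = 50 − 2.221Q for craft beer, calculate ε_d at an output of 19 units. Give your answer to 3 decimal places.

At Q = 19, P = 50 − 2.221(19) = 7.80.
dP/dQ = −2.221, so dQ/dP = 1/(−2.221) = -0.450.
ε = (dQ/dP)(P/Q) = (-0.450)(7.80/19).

-0.185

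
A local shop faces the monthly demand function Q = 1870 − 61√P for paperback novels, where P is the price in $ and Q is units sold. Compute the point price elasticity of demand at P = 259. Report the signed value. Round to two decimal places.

-0.55

At P = 259, Q = 888.298.
dQ/dP = −61/(2√P) = -1.895.
ε = (dQ/dP)(P/Q) = (-1.895)(259/888.298).
|ε| < 1, so demand is inelastic at this price.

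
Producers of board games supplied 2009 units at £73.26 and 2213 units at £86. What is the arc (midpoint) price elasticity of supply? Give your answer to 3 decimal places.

ΔQ = 2213 − 2009 = 204; ΔP = 86 − 73.26 = 12.74.
Midpoints: P̄ = 79.63, Q̄ = 2111.0.
ε_s = (ΔQ/ΔP)(P̄/Q̄) = (204/12.74)(79.63/2111.0).

0.604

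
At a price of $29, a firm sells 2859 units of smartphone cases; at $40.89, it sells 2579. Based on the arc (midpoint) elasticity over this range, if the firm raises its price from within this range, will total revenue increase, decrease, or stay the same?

increase

Arc ε = (-280/11.89)(34.95/2719.0) ≈ -0.303.
|ε| = 0.30 < 1, so demand is inelastic. A price rise therefore raises total revenue.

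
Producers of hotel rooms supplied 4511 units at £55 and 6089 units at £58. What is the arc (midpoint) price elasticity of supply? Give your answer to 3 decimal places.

5.607

ΔQ = 6089 − 4511 = 1578; ΔP = 58 − 55 = 3.
Midpoints: P̄ = 56.50, Q̄ = 5300.0.
ε_s = (ΔQ/ΔP)(P̄/Q̄) = (1578/3)(56.50/5300.0).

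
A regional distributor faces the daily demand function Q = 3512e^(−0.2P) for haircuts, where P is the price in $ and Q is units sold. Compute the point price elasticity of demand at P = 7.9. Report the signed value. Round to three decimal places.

At P = 7.9, Q = 723.385.
dQ/dP = −0.2·3512e^(−0.2P) = −0.2Q = -144.677.
ε = (dQ/dP)(P/Q) = (-144.677)(7.9/723.385).
|ε| > 1, so demand is elastic at this price.

-1.580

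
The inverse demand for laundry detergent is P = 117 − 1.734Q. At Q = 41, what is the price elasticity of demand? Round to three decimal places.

At Q = 41, P = 117 − 1.734(41) = 45.91.
dP/dQ = −1.734, so dQ/dP = 1/(−1.734) = -0.577.
ε = (dQ/dP)(P/Q) = (-0.577)(45.91/41).

-0.646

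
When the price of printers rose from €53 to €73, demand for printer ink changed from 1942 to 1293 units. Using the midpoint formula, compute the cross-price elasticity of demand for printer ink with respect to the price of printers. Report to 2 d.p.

-1.26

ΔQ_x = 1293 − 1942 = -649; ΔP_y = 73 − 53 = 20.
Midpoints: P̄_y = 63.00, Q̄_x = 1617.5.
ε_xy = (ΔQ_x/ΔP_y)(P̄_y/Q̄_x) = (-649/20)(63.00/1617.5).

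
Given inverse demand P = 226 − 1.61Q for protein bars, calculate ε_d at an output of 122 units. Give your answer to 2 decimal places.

-0.15

At Q = 122, P = 226 − 1.61(122) = 29.58.
dP/dQ = −1.61, so dQ/dP = 1/(−1.61) = -0.621.
ε = (dQ/dP)(P/Q) = (-0.621)(29.58/122).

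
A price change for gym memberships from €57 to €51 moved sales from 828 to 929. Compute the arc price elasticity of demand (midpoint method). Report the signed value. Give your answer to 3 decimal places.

ΔQ = 929 − 828 = 101; ΔP = 51 − 57 = -6.
Midpoints: P̄ = 54.00, Q̄ = 878.5.
ε = (ΔQ/ΔP)(P̄/Q̄) = (101/-6)(54.00/878.5).

-1.035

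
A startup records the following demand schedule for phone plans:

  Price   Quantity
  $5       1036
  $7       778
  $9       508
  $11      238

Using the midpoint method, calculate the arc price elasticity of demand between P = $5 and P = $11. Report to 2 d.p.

At P = 5, Q = 1036; at P = 11, Q = 238.
ΔQ = -798, ΔP = 6. Midpoints: P̄ = 8.00, Q̄ = 637.0.
ε = (ΔQ/ΔP)(P̄/Q̄) = (-798/6)(8.00/637.0).

-1.67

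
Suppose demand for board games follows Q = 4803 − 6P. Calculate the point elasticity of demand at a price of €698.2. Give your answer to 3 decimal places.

-6.825

At P = 698.2, Q = 613.800.
dQ/dP = −6.
ε = (dQ/dP)(P/Q) = (-6)(698.2/613.800).
|ε| > 1, so demand is elastic at this price.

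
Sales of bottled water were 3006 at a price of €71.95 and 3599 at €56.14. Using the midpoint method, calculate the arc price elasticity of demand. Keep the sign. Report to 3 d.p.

-0.727

ΔQ = 3599 − 3006 = 593; ΔP = 56.14 − 71.95 = -15.81.
Midpoints: P̄ = 64.05, Q̄ = 3302.5.
ε = (ΔQ/ΔP)(P̄/Q̄) = (593/-15.81)(64.05/3302.5).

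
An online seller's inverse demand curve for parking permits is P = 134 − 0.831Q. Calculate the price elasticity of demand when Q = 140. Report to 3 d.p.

At Q = 140, P = 134 − 0.831(140) = 17.66.
dP/dQ = −0.831, so dQ/dP = 1/(−0.831) = -1.203.
ε = (dQ/dP)(P/Q) = (-1.203)(17.66/140).

-0.152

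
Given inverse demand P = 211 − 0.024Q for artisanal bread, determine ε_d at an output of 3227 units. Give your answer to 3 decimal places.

At Q = 3227, P = 211 − 0.024(3227) = 133.55.
dP/dQ = −0.024, so dQ/dP = 1/(−0.024) = -41.667.
ε = (dQ/dP)(P/Q) = (-41.667)(133.55/3227).

-1.724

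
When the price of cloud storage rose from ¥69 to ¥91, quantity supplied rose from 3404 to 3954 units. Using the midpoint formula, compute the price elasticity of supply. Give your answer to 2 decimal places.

0.54

ΔQ = 3954 − 3404 = 550; ΔP = 91 − 69 = 22.
Midpoints: P̄ = 80.00, Q̄ = 3679.0.
ε_s = (ΔQ/ΔP)(P̄/Q̄) = (550/22)(80.00/3679.0).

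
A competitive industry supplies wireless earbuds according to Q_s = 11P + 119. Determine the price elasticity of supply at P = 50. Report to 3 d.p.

At P = 50, Q_s = 669.
dQ_s/dP = 11.
ε_s = (dQ_s/dP)(P/Q_s) = (11)(50/669).

0.822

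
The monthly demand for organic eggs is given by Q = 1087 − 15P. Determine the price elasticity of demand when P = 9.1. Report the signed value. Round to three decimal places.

-0.144

At P = 9.1, Q = 950.500.
dQ/dP = −15.
ε = (dQ/dP)(P/Q) = (-15)(9.1/950.500).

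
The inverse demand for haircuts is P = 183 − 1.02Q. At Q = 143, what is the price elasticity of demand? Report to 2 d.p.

-0.25

At Q = 143, P = 183 − 1.02(143) = 37.14.
dP/dQ = −1.02, so dQ/dP = 1/(−1.02) = -0.980.
ε = (dQ/dP)(P/Q) = (-0.980)(37.14/143).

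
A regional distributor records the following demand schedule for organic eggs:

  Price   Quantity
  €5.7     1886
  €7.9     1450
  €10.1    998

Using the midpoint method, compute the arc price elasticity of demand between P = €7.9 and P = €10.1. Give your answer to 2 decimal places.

-1.51

At P = 7.9, Q = 1450; at P = 10.1, Q = 998.
ΔQ = -452, ΔP = 2.2. Midpoints: P̄ = 9.00, Q̄ = 1224.0.
ε = (ΔQ/ΔP)(P̄/Q̄) = (-452/2.2)(9.00/1224.0).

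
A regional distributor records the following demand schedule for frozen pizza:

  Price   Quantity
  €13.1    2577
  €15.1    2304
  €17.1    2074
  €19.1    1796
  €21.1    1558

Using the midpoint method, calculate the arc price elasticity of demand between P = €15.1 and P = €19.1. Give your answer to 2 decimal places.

At P = 15.1, Q = 2304; at P = 19.1, Q = 1796.
ΔQ = -508, ΔP = 4.0. Midpoints: P̄ = 17.10, Q̄ = 2050.0.
ε = (ΔQ/ΔP)(P̄/Q̄) = (-508/4.0)(17.10/2050.0).

-1.06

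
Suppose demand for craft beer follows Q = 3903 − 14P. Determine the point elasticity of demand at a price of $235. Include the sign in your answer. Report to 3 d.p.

-5.367

At P = 235, Q = 613.
dQ/dP = −14.
ε = (dQ/dP)(P/Q) = (-14)(235/613).
|ε| > 1, so demand is elastic at this price.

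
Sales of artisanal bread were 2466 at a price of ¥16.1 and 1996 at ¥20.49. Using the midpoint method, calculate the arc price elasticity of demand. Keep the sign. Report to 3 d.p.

ΔQ = 1996 − 2466 = -470; ΔP = 20.49 − 16.1 = 4.39.
Midpoints: P̄ = 18.30, Q̄ = 2231.0.
ε = (ΔQ/ΔP)(P̄/Q̄) = (-470/4.39)(18.30/2231.0).

-0.878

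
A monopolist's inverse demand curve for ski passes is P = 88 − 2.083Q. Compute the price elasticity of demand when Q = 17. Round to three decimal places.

-1.485

At Q = 17, P = 88 − 2.083(17) = 52.59.
dP/dQ = −2.083, so dQ/dP = 1/(−2.083) = -0.480.
ε = (dQ/dP)(P/Q) = (-0.480)(52.59/17).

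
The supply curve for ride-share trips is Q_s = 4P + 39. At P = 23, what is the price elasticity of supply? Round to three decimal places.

0.702

At P = 23, Q_s = 131.
dQ_s/dP = 4.
ε_s = (dQ_s/dP)(P/Q_s) = (4)(23/131).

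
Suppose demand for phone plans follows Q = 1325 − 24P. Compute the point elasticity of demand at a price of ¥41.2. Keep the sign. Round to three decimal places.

-2.941

At P = 41.2, Q = 336.200.
dQ/dP = −24.
ε = (dQ/dP)(P/Q) = (-24)(41.2/336.200).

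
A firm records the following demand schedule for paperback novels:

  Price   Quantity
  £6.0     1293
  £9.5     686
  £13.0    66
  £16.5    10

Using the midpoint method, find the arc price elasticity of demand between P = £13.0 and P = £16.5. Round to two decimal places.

At P = 13.0, Q = 66; at P = 16.5, Q = 10.
ΔQ = -56, ΔP = 3.5. Midpoints: P̄ = 14.75, Q̄ = 38.0.
ε = (ΔQ/ΔP)(P̄/Q̄) = (-56/3.5)(14.75/38.0).

-6.21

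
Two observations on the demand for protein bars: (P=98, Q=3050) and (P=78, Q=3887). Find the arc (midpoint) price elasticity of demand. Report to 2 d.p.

-1.06

ΔQ = 3887 − 3050 = 837; ΔP = 78 − 98 = -20.
Midpoints: P̄ = 88.00, Q̄ = 3468.5.
ε = (ΔQ/ΔP)(P̄/Q̄) = (837/-20)(88.00/3468.5).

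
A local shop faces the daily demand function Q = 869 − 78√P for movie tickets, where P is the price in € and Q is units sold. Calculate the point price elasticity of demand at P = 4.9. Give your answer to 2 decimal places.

At P = 4.9, Q = 696.340.
dQ/dP = −78/(2√P) = -17.618.
ε = (dQ/dP)(P/Q) = (-17.618)(4.9/696.340).

-0.12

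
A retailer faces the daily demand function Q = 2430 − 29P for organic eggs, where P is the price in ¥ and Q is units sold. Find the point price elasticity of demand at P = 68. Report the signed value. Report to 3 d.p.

At P = 68, Q = 458.
dQ/dP = −29.
ε = (dQ/dP)(P/Q) = (-29)(68/458).

-4.306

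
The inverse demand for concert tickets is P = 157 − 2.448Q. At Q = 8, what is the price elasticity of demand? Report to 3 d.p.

-7.017

At Q = 8, P = 157 − 2.448(8) = 137.42.
dP/dQ = −2.448, so dQ/dP = 1/(−2.448) = -0.408.
ε = (dQ/dP)(P/Q) = (-0.408)(137.42/8).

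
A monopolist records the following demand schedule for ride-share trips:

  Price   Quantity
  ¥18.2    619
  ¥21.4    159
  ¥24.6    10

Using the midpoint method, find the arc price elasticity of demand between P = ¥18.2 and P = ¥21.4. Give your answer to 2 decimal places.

-7.32

At P = 18.2, Q = 619; at P = 21.4, Q = 159.
ΔQ = -460, ΔP = 3.2. Midpoints: P̄ = 19.80, Q̄ = 389.0.
ε = (ΔQ/ΔP)(P̄/Q̄) = (-460/3.2)(19.80/389.0).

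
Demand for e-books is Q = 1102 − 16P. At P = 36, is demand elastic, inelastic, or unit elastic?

Q = 526, dQ/dP = -16.
ε = (dQ/dP)(P/Q) ≈ -1.095.
|ε| = 1.10 > 1.

elastic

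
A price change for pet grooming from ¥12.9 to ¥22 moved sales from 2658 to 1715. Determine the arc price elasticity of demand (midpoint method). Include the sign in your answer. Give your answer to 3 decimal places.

ΔQ = 1715 − 2658 = -943; ΔP = 22 − 12.9 = 9.1.
Midpoints: P̄ = 17.45, Q̄ = 2186.5.
ε = (ΔQ/ΔP)(P̄/Q̄) = (-943/9.1)(17.45/2186.5).

-0.827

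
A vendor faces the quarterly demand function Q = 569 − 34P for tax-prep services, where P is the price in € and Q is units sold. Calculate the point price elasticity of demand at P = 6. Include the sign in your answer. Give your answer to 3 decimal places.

At P = 6, Q = 365.
dQ/dP = −34.
ε = (dQ/dP)(P/Q) = (-34)(6/365).
|ε| < 1, so demand is inelastic at this price.

-0.559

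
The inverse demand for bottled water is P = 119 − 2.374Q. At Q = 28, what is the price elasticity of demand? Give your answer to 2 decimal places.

At Q = 28, P = 119 − 2.374(28) = 52.53.
dP/dQ = −2.374, so dQ/dP = 1/(−2.374) = -0.421.
ε = (dQ/dP)(P/Q) = (-0.421)(52.53/28).

-0.79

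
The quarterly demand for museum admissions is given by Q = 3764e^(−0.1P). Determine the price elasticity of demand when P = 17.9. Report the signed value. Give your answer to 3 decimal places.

At P = 17.9, Q = 628.438.
dQ/dP = −0.1·3764e^(−0.1P) = −0.1Q = -62.844.
ε = (dQ/dP)(P/Q) = (-62.844)(17.9/628.438).

-1.790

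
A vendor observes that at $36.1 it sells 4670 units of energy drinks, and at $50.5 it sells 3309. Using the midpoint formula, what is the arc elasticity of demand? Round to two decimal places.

ΔQ = 3309 − 4670 = -1361; ΔP = 50.5 − 36.1 = 14.4.
Midpoints: P̄ = 43.30, Q̄ = 3989.5.
ε = (ΔQ/ΔP)(P̄/Q̄) = (-1361/14.4)(43.30/3989.5).

-1.03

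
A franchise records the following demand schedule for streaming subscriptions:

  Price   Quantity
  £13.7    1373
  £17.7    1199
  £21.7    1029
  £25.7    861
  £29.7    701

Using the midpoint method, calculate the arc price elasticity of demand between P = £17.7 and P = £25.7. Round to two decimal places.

-0.89

At P = 17.7, Q = 1199; at P = 25.7, Q = 861.
ΔQ = -338, ΔP = 8.0. Midpoints: P̄ = 21.70, Q̄ = 1030.0.
ε = (ΔQ/ΔP)(P̄/Q̄) = (-338/8.0)(21.70/1030.0).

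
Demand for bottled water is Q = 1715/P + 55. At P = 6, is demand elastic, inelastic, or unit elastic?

inelastic

Q = 340.833, dQ/dP = -47.639.
ε = (dQ/dP)(P/Q) ≈ -0.839.
|ε| = 0.84 < 1.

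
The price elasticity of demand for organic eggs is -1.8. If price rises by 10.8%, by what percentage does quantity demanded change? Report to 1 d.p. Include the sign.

%ΔQ ≈ ε × %ΔP = (-1.8)(10.8%) = -19.44%.

-19.4%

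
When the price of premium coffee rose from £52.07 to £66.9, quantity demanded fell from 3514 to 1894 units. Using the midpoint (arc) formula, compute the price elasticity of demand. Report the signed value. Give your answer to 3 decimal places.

-2.403

ΔQ = 1894 − 3514 = -1620; ΔP = 66.9 − 52.07 = 14.83.
Midpoints: P̄ = 59.48, Q̄ = 2704.0.
ε = (ΔQ/ΔP)(P̄/Q̄) = (-1620/14.83)(59.48/2704.0).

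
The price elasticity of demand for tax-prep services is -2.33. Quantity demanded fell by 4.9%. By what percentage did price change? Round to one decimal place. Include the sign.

2.1%

%ΔP ≈ %ΔQ / ε = (-4.9%)/(-2.33) = 2.10%.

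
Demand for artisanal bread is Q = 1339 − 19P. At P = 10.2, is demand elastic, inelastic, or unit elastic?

Q = 1145.200, dQ/dP = -19.
ε = (dQ/dP)(P/Q) ≈ -0.169.
|ε| = 0.17 < 1.

inelastic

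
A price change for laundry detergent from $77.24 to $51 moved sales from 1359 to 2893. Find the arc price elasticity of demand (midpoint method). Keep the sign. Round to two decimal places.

ΔQ = 2893 − 1359 = 1534; ΔP = 51 − 77.24 = -26.24.
Midpoints: P̄ = 64.12, Q̄ = 2126.0.
ε = (ΔQ/ΔP)(P̄/Q̄) = (1534/-26.24)(64.12/2126.0).

-1.76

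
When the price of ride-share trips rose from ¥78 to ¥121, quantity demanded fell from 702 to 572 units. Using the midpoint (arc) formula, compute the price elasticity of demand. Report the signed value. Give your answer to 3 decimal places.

ΔQ = 572 − 702 = -130; ΔP = 121 − 78 = 43.
Midpoints: P̄ = 99.50, Q̄ = 637.0.
ε = (ΔQ/ΔP)(P̄/Q̄) = (-130/43)(99.50/637.0).

-0.472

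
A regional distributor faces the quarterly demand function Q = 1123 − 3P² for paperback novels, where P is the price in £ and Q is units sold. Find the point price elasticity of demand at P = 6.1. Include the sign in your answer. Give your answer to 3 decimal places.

-0.221

At P = 6.1, Q = 1011.370.
dQ/dP = −6P = -36.600.
ε = (dQ/dP)(P/Q) = (-36.600)(6.1/1011.370).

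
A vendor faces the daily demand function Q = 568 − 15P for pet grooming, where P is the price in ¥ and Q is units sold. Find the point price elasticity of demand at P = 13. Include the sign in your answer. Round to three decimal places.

At P = 13, Q = 373.
dQ/dP = −15.
ε = (dQ/dP)(P/Q) = (-15)(13/373).
|ε| < 1, so demand is inelastic at this price.

-0.523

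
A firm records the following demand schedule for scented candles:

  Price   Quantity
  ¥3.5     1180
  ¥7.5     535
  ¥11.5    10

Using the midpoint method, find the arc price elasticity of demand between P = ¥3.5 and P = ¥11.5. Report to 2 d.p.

-1.84

At P = 3.5, Q = 1180; at P = 11.5, Q = 10.
ΔQ = -1170, ΔP = 8.0. Midpoints: P̄ = 7.50, Q̄ = 595.0.
ε = (ΔQ/ΔP)(P̄/Q̄) = (-1170/8.0)(7.50/595.0).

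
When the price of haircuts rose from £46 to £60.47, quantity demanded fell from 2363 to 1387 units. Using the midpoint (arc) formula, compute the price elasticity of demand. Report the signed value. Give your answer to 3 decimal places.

ΔQ = 1387 − 2363 = -976; ΔP = 60.47 − 46 = 14.47.
Midpoints: P̄ = 53.23, Q̄ = 1875.0.
ε = (ΔQ/ΔP)(P̄/Q̄) = (-976/14.47)(53.23/1875.0).

-1.915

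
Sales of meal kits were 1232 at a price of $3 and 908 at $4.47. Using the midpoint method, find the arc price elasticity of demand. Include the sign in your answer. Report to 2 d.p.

-0.77

ΔQ = 908 − 1232 = -324; ΔP = 4.47 − 3 = 1.47.
Midpoints: P̄ = 3.73, Q̄ = 1070.0.
ε = (ΔQ/ΔP)(P̄/Q̄) = (-324/1.47)(3.73/1070.0).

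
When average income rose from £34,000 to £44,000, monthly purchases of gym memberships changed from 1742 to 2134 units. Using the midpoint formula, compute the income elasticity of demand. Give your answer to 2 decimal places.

0.79

ΔQ = 392, ΔI = 10000. Midpoints: Ī = 39,000, Q̄ = 1938.0.
ε_I = (ΔQ/ΔI)(Ī/Q̄) = (392/10000)(39000/1938.0).
ε_I > 0, so the good is normal.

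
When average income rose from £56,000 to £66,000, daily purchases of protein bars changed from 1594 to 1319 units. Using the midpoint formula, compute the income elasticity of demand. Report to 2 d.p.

ΔQ = -275, ΔI = 10000. Midpoints: Ī = 61,000, Q̄ = 1456.5.
ε_I = (ΔQ/ΔI)(Ī/Q̄) = (-275/10000)(61000/1456.5).
ε_I < 0, so the good is inferior.

-1.15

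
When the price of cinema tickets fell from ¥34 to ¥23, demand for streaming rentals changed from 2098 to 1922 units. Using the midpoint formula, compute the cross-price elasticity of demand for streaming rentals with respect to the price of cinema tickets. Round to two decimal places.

ΔQ_x = 1922 − 2098 = -176; ΔP_y = 23 − 34 = -11.
Midpoints: P̄_y = 28.50, Q̄_x = 2010.0.
ε_xy = (ΔQ_x/ΔP_y)(P̄_y/Q̄_x) = (-176/-11)(28.50/2010.0).

0.23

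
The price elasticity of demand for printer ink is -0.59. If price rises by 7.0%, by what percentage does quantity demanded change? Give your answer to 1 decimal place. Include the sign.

-4.1%

%ΔQ ≈ ε × %ΔP = (-0.59)(7.0%) = -4.13%.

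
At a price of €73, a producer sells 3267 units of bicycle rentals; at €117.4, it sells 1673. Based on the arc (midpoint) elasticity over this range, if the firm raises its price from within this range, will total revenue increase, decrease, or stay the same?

Arc ε = (-1594/44.4)(95.20/2470.0) ≈ -1.384.
|ε| = 1.38 > 1, so demand is elastic. A price rise therefore reduces total revenue.

decrease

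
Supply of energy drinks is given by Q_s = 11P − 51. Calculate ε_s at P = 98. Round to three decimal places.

1.050

At P = 98, Q_s = 1027.
dQ_s/dP = 11.
ε_s = (dQ_s/dP)(P/Q_s) = (11)(98/1027).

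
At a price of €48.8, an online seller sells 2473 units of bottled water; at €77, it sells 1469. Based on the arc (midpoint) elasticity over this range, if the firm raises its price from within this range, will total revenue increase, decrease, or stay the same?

Arc ε = (-1004/28.2)(62.90/1971.0) ≈ -1.136.
|ε| = 1.14 > 1, so demand is elastic. A price rise therefore reduces total revenue.

decrease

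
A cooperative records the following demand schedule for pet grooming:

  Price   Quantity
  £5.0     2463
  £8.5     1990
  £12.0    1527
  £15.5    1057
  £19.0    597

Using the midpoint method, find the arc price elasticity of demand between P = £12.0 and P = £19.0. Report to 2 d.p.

-1.94

At P = 12.0, Q = 1527; at P = 19.0, Q = 597.
ΔQ = -930, ΔP = 7.0. Midpoints: P̄ = 15.50, Q̄ = 1062.0.
ε = (ΔQ/ΔP)(P̄/Q̄) = (-930/7.0)(15.50/1062.0).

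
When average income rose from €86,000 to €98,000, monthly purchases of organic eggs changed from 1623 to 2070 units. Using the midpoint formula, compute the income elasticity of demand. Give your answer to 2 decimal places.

ΔQ = 447, ΔI = 12000. Midpoints: Ī = 92,000, Q̄ = 1846.5.
ε_I = (ΔQ/ΔI)(Ī/Q̄) = (447/12000)(92000/1846.5).

1.86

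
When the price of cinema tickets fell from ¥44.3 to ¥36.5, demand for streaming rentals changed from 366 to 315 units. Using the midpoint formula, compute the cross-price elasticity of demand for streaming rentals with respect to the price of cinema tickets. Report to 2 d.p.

ΔQ_x = 315 − 366 = -51; ΔP_y = 36.5 − 44.3 = -7.8.
Midpoints: P̄_y = 40.40, Q̄_x = 340.5.
ε_xy = (ΔQ_x/ΔP_y)(P̄_y/Q̄_x) = (-51/-7.8)(40.40/340.5).
ε_xy > 0, so the goods are substitutes.

0.78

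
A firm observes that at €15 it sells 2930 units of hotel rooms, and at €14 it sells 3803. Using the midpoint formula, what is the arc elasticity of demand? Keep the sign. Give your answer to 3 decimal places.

-3.760

ΔQ = 3803 − 2930 = 873; ΔP = 14 − 15 = -1.
Midpoints: P̄ = 14.50, Q̄ = 3366.5.
ε = (ΔQ/ΔP)(P̄/Q̄) = (873/-1)(14.50/3366.5).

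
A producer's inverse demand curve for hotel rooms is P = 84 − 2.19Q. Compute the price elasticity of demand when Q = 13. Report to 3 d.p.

-1.950

At Q = 13, P = 84 − 2.19(13) = 55.53.
dP/dQ = −2.19, so dQ/dP = 1/(−2.19) = -0.457.
ε = (dQ/dP)(P/Q) = (-0.457)(55.53/13).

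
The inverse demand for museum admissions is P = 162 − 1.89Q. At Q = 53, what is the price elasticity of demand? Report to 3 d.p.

At Q = 53, P = 162 − 1.89(53) = 61.83.
dP/dQ = −1.89, so dQ/dP = 1/(−1.89) = -0.529.
ε = (dQ/dP)(P/Q) = (-0.529)(61.83/53).

-0.617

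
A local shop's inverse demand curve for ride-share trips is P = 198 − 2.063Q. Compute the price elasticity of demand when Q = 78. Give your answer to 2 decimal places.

-0.23

At Q = 78, P = 198 − 2.063(78) = 37.09.
dP/dQ = −2.063, so dQ/dP = 1/(−2.063) = -0.485.
ε = (dQ/dP)(P/Q) = (-0.485)(37.09/78).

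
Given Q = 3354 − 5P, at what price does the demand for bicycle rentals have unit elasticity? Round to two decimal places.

For linear demand Q = a − bP, ε = −bP/(a − bP). |ε| = 1 when bP = a − bP, i.e. P = a/(2b).
P = 3354/(2·5) = 3354/10 = 335.4000.

335.40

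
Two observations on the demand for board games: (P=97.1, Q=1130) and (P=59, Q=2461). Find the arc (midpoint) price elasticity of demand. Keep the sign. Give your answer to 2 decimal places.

ΔQ = 2461 − 1130 = 1331; ΔP = 59 − 97.1 = -38.1.
Midpoints: P̄ = 78.05, Q̄ = 1795.5.
ε = (ΔQ/ΔP)(P̄/Q̄) = (1331/-38.1)(78.05/1795.5).

-1.52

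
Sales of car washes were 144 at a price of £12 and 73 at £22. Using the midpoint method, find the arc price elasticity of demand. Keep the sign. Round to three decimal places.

-1.112

ΔQ = 73 − 144 = -71; ΔP = 22 − 12 = 10.
Midpoints: P̄ = 17.00, Q̄ = 108.5.
ε = (ΔQ/ΔP)(P̄/Q̄) = (-71/10)(17.00/108.5).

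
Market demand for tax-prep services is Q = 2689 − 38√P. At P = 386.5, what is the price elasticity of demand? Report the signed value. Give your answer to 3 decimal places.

-0.192

At P = 386.5, Q = 1941.935.
dQ/dP = −38/(2√P) = -0.966.
ε = (dQ/dP)(P/Q) = (-0.966)(386.5/1941.935).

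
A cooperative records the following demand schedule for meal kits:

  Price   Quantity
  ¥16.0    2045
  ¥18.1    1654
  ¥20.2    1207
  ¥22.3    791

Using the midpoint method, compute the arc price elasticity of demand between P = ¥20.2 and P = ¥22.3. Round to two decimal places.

At P = 20.2, Q = 1207; at P = 22.3, Q = 791.
ΔQ = -416, ΔP = 2.1. Midpoints: P̄ = 21.25, Q̄ = 999.0.
ε = (ΔQ/ΔP)(P̄/Q̄) = (-416/2.1)(21.25/999.0).

-4.21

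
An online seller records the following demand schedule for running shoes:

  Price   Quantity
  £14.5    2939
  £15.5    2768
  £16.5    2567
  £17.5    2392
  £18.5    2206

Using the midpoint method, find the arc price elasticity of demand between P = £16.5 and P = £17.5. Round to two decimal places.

At P = 16.5, Q = 2567; at P = 17.5, Q = 2392.
ΔQ = -175, ΔP = 1.0. Midpoints: P̄ = 17.00, Q̄ = 2479.5.
ε = (ΔQ/ΔP)(P̄/Q̄) = (-175/1.0)(17.00/2479.5).

-1.20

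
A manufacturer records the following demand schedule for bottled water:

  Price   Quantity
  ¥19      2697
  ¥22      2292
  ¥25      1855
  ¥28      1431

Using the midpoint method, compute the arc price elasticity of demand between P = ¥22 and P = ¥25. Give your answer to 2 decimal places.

-1.65

At P = 22, Q = 2292; at P = 25, Q = 1855.
ΔQ = -437, ΔP = 3. Midpoints: P̄ = 23.50, Q̄ = 2073.5.
ε = (ΔQ/ΔP)(P̄/Q̄) = (-437/3)(23.50/2073.5).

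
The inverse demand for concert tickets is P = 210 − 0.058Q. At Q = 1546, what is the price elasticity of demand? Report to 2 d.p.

-1.34

At Q = 1546, P = 210 − 0.058(1546) = 120.33.
dP/dQ = −0.058, so dQ/dP = 1/(−0.058) = -17.241.
ε = (dQ/dP)(P/Q) = (-17.241)(120.33/1546).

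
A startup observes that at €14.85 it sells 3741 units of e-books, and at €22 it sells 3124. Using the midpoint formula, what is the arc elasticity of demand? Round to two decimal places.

-0.46

ΔQ = 3124 − 3741 = -617; ΔP = 22 − 14.85 = 7.15.
Midpoints: P̄ = 18.43, Q̄ = 3432.5.
ε = (ΔQ/ΔP)(P̄/Q̄) = (-617/7.15)(18.43/3432.5).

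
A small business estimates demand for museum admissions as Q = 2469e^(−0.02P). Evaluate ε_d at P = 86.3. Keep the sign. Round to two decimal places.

At P = 86.3, Q = 439.470.
dQ/dP = −0.02·2469e^(−0.02P) = −0.02Q = -8.789.
ε = (dQ/dP)(P/Q) = (-8.789)(86.3/439.470).
|ε| > 1, so demand is elastic at this price.

-1.73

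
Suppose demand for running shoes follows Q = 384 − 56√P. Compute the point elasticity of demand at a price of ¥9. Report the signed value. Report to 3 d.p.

-0.389

At P = 9, Q = 216.
dQ/dP = −56/(2√P) = -9.333.
ε = (dQ/dP)(P/Q) = (-9.333)(9/216).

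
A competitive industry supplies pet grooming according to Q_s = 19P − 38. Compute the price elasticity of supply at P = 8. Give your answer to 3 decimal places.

At P = 8, Q_s = 114.
dQ_s/dP = 19.
ε_s = (dQ_s/dP)(P/Q_s) = (19)(8/114).

1.333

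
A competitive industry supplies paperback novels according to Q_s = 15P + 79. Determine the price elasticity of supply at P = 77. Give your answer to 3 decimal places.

At P = 77, Q_s = 1234.
dQ_s/dP = 15.
ε_s = (dQ_s/dP)(P/Q_s) = (15)(77/1234).

0.936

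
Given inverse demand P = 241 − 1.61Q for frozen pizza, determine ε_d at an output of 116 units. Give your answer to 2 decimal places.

-0.29

At Q = 116, P = 241 − 1.61(116) = 54.24.
dP/dQ = −1.61, so dQ/dP = 1/(−1.61) = -0.621.
ε = (dQ/dP)(P/Q) = (-0.621)(54.24/116).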